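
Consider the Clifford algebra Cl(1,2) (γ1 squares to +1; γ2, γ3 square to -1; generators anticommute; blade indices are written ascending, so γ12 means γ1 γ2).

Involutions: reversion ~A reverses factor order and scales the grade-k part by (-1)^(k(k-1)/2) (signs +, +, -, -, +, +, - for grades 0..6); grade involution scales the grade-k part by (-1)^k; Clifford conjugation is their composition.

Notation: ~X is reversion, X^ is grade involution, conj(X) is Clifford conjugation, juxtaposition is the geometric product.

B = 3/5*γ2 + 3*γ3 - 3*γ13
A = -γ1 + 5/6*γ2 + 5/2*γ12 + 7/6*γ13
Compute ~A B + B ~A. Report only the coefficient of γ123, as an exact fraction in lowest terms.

first term: 3 + 5*γ1 + 3*γ3 - 3/5*γ12 - 3*γ13 - 5*γ23 - 43/10*γ123
second term: 3 - 5*γ1 - 3*γ3 + 3/5*γ12 + 3*γ13 + 5*γ23 - 43/10*γ123
Answer: -43/5


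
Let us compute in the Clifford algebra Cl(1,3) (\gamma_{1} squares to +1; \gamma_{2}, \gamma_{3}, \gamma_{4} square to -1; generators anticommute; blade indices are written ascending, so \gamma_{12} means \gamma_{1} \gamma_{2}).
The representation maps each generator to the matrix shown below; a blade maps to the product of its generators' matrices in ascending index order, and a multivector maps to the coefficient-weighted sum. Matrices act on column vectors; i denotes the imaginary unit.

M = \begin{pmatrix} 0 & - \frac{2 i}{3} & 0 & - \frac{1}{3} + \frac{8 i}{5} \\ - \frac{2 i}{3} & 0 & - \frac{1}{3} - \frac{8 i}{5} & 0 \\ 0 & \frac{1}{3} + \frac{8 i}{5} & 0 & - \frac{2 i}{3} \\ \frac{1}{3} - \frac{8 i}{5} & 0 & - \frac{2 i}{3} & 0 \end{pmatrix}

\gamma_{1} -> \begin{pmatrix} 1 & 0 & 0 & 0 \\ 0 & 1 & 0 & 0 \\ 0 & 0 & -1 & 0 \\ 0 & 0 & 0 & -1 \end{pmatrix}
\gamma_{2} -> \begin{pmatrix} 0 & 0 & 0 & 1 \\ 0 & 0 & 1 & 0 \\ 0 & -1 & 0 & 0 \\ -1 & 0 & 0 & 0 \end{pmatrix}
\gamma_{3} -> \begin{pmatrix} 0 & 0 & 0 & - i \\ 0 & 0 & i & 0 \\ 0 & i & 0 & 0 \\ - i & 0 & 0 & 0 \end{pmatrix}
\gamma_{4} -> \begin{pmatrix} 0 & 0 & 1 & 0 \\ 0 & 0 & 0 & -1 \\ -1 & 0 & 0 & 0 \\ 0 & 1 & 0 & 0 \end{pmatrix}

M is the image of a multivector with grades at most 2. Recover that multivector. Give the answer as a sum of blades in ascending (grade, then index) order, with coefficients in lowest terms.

Method: the blade images are trace-orthogonal — tr(rho(e_A) rho(e_B)^-1) = 4 if A = B and 0 otherwise — and rho(e_A)^-1 = (e_A)^2 * rho(e_A) with (e_A)^2 = +1 or -1, so the coefficient of e_A in the preimage is (e_A)^2 * tr(M rho(e_A))/4.
Nonzero projections over blades of grade <= 2: \gamma_{2}: (\gamma_{2})^2 = -1, tr(M rho(\gamma_{2})) = \frac{4}{3}, coefficient -\frac{1}{3}; \gamma_{13}: (\gamma_{13})^2 = +1, tr(M rho(\gamma_{13})) = - \frac{32}{5}, coefficient -\frac{8}{5}; \gamma_{34}: (\gamma_{34})^2 = -1, tr(M rho(\gamma_{34})) = - \frac{8}{3}, coefficient \frac{2}{3}. Every other blade of grade <= 2 projects to 0.
Answer: -\frac{1}{3} \gamma_{2} - \frac{8}{5} \gamma_{13} + \frac{2}{3} \gamma_{34}


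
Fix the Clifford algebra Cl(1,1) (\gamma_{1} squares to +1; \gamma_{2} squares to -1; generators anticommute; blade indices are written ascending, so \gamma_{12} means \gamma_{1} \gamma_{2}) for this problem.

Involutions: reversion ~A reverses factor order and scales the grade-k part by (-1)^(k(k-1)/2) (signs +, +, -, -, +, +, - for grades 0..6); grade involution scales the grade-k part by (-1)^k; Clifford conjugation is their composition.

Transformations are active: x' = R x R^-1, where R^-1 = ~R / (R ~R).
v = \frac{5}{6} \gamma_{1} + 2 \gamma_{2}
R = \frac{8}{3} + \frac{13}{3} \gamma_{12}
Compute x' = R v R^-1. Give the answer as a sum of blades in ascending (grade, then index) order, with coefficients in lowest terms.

~R = \frac{8}{3} - \frac{13}{3} \gamma_{12}, and R ~R = -\frac{35}{3}, so R^-1 = ~R / (-\frac{35}{3}).
R v = -\frac{58}{9} \gamma_{1} + \frac{31}{18} \gamma_{2}
Answer: \frac{1331}{630} \gamma_{1} - \frac{878}{315} \gamma_{2}


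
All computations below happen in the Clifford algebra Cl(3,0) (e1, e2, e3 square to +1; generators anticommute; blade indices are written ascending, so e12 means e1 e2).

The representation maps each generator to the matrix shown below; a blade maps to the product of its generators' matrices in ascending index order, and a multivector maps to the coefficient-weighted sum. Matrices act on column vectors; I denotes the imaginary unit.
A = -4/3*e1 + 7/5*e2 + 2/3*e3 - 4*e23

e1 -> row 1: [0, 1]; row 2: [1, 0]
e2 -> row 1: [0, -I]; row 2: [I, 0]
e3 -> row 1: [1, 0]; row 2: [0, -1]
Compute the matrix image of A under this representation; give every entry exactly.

Bivector images (products of the table entries): rho(e23) = rho(e2)rho(e3) = row 1: [0, I]; row 2: [I, 0].
M = (-4/3)*rho(e1) + (7/5)*rho(e2) + (2/3)*rho(e3) + (-4)*rho(e23), summed entrywise:
Answer: row 1: [2/3, -4/3 - 27*I/5]; row 2: [-4/3 - 13*I/5, -2/3]


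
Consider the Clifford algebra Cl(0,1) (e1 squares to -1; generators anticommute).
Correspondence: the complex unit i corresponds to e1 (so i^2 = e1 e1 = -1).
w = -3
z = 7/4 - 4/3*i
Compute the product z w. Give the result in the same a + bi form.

In blades: z = 7/4 - 4/3*e1, w = -3.
Distribute z over w term by term (generator squares from the signature, products reordered to ascending indices): (7/4)*w = -21/4; (-4/3*e1)*w = 4*e1.
Sum: -21/4 + 4*e1; translating back through the correspondence:
Answer: -21/4 + 4i


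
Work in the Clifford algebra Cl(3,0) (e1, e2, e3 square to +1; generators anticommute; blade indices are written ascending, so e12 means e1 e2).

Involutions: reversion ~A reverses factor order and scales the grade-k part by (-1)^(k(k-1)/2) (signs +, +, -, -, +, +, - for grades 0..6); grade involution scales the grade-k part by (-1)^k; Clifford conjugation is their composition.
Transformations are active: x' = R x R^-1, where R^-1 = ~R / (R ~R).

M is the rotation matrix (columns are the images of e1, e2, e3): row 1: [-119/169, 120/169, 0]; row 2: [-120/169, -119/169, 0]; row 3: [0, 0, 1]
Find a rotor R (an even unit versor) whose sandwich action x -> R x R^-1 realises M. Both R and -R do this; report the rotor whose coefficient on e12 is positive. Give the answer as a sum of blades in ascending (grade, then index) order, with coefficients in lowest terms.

Method: write R = a + b12*e12 + b13*e13 + b23*e23 with a^2 + b12^2 + b13^2 + b23^2 = 1 (so R^-1 = ~R). Expanding the columns R e_j ~R gives tr M = 4a^2 - 1 and, from the antisymmetric part, M21 - M12 = -4a*b12, M13 - M31 = 4a*b13, M32 - M23 = -4a*b23.
Here tr M = -69/169, so a^2 = (1 + tr M)/4 = 25/169 and a = ±5/13. Taking a = 5/13: M21 - M12 = -240/169, M13 - M31 = 0, M32 - M23 = 0, giving b12 = 12/13, b13 = 0, b23 = 0, i.e. R = 5/13 + 12/13*e12.
Its e12 coefficient is already positive.
Answer: 5/13 + 12/13*e12. Uniqueness: Spin(3) -> SO(3) maps R and -R to the same rotation of trace -69/169; fixing the sign of the e12 coefficient removes the ambiguity.


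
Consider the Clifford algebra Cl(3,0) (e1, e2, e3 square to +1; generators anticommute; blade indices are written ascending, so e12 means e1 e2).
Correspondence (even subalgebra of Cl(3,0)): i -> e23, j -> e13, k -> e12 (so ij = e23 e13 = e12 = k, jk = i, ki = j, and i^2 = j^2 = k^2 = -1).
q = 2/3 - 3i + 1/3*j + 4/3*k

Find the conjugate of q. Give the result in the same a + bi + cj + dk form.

In blades: q = 2/3 + 4/3*e12 + 1/3*e13 - 3*e23.
Quaternion conjugation is reversion on the even subalgebra: the scalar is fixed and every grade-2 blade flips sign, giving 2/3 - 4/3*e12 - 1/3*e13 + 3*e23; translating back:
Answer: 2/3 + 3i - 1/3*j - 4/3*k


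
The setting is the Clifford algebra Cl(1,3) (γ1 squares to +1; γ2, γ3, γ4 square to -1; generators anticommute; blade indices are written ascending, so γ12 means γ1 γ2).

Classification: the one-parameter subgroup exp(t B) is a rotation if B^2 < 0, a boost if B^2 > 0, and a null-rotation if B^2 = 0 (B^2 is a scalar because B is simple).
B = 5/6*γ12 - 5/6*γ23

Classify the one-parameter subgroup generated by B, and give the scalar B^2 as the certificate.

B^2 term by term: the squares give (5/6)^2*(γ12)^2 + (-5/6)^2*(γ23)^2 = 25/36*(+1) + 25/36*(-1) = 0 (each basis 2-blade squares to minus the product of its generators' squares); cross terms between blades sharing an index anticommute and cancel. So B^2 = 0.
Answer: null-rotation, certificate B^2 = 0. The scalar 0 is the complete invariant here: its sign names the subgroup type.


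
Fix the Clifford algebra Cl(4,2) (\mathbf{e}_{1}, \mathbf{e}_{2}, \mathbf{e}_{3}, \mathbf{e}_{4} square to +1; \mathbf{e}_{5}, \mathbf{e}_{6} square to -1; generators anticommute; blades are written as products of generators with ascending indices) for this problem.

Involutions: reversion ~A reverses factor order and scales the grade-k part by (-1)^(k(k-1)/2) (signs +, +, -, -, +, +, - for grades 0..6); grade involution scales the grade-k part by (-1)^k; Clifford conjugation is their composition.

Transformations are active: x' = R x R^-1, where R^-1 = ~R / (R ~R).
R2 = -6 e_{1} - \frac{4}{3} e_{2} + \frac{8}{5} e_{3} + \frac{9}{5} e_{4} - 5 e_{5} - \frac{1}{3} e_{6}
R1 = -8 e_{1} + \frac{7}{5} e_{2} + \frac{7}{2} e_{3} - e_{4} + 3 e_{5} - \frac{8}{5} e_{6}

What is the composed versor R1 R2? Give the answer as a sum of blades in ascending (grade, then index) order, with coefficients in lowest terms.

Distribute over the terms of R1 (each basis-blade product reordered to ascending indices, repeated generators contracted through their squares):
(-8 e_{1}) R2 = 48 + \frac{32}{3} e_{1} e_{2} - \frac{64}{5} e_{1} e_{3} - \frac{72}{5} e_{1} e_{4} + 40 e_{1} e_{5} + \frac{8}{3} e_{1} e_{6}
(\frac{7}{5} e_{2}) R2 = -\frac{28}{15} + \frac{42}{5} e_{1} e_{2} + \frac{56}{25} e_{2} e_{3} + \frac{63}{25} e_{2} e_{4} - 7 e_{2} e_{5} - \frac{7}{15} e_{2} e_{6}
(\frac{7}{2} e_{3}) R2 = \frac{28}{5} + 21 e_{1} e_{3} + \frac{14}{3} e_{2} e_{3} + \frac{63}{10} e_{3} e_{4} - \frac{35}{2} e_{3} e_{5} - \frac{7}{6} e_{3} e_{6}
(-e_{4}) R2 = -\frac{9}{5} - 6 e_{1} e_{4} - \frac{4}{3} e_{2} e_{4} + \frac{8}{5} e_{3} e_{4} + 5 e_{4} e_{5} + \frac{1}{3} e_{4} e_{6}
(3 e_{5}) R2 = 15 + 18 e_{1} e_{5} + 4 e_{2} e_{5} - \frac{24}{5} e_{3} e_{5} - \frac{27}{5} e_{4} e_{5} - e_{5} e_{6}
(-\frac{8}{5} e_{6}) R2 = -\frac{8}{15} - \frac{48}{5} e_{1} e_{6} - \frac{32}{15} e_{2} e_{6} + \frac{64}{25} e_{3} e_{6} + \frac{72}{25} e_{4} e_{6} - 8 e_{5} e_{6}
Summing the partial products and collecting blades:
Answer: \frac{322}{5} + \frac{286}{15} e_{1} e_{2} + \frac{41}{5} e_{1} e_{3} - \frac{102}{5} e_{1} e_{4} + 58 e_{1} e_{5} - \frac{104}{15} e_{1} e_{6} + \frac{518}{75} e_{2} e_{3} + \frac{89}{75} e_{2} e_{4} - 3 e_{2} e_{5} - \frac{13}{5} e_{2} e_{6} + \frac{79}{10} e_{3} e_{4} - \frac{223}{10} e_{3} e_{5} + \frac{209}{150} e_{3} e_{6} - \frac{2}{5} e_{4} e_{5} + \frac{241}{75} e_{4} e_{6} - 9 e_{5} e_{6}


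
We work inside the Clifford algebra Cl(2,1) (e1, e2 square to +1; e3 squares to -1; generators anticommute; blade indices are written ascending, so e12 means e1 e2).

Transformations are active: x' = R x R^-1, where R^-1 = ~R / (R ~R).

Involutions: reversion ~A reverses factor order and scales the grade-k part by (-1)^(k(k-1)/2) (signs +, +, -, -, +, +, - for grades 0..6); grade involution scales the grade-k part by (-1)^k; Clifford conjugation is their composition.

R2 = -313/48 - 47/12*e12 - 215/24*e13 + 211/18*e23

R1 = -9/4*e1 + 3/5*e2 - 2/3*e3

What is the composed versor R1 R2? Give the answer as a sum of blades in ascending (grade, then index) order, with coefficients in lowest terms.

Distribute over the terms of R1 (each basis-blade product reordered to ascending indices, repeated generators contracted through their squares):
(-9/4*e1) R2 = 939/64*e1 + 141/16*e2 + 645/32*e3 - 211/8*e123
(3/5*e2) R2 = 47/20*e1 - 313/80*e2 + 211/30*e3 + 43/8*e123
(-2/3*e3) R2 = 215/36*e1 - 211/27*e2 + 313/72*e3 + 47/18*e123
Summing the partial products and collecting blades:
Answer: 66223/2880*e1 - 787/270*e2 + 45413/1440*e3 - 331/18*e123


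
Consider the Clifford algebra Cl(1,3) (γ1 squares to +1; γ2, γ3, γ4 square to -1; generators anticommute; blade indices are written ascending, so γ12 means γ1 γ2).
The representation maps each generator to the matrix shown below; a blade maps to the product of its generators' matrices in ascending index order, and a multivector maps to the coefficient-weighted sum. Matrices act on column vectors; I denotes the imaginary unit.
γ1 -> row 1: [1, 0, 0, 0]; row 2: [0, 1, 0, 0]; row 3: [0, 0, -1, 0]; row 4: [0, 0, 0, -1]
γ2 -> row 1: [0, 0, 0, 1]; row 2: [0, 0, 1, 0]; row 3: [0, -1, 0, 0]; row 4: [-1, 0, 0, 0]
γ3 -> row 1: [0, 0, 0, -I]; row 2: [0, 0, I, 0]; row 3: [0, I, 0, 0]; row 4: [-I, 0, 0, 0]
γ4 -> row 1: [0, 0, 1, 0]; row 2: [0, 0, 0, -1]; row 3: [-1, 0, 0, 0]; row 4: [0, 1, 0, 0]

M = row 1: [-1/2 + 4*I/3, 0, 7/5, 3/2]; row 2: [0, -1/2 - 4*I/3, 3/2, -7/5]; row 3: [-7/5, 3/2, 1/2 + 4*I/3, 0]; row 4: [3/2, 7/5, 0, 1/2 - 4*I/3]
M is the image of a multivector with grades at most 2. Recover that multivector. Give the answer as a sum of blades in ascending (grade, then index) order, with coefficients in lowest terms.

Method: the blade images are trace-orthogonal — tr(rho(e_A) rho(e_B)^-1) = 4 if A = B and 0 otherwise — and rho(e_A)^-1 = (e_A)^2 * rho(e_A) with (e_A)^2 = +1 or -1, so the coefficient of e_A in the preimage is (e_A)^2 * tr(M rho(e_A))/4.
Nonzero projections over blades of grade <= 2: γ1: (γ1)^2 = +1, tr(M rho(γ1)) = -2, coefficient -1/2; γ4: (γ4)^2 = -1, tr(M rho(γ4)) = -28/5, coefficient 7/5; γ12: (γ12)^2 = +1, tr(M rho(γ12)) = 6, coefficient 3/2; γ23: (γ23)^2 = -1, tr(M rho(γ23)) = 16/3, coefficient -4/3. Every other blade of grade <= 2 projects to 0.
Answer: -1/2*γ1 + 7/5*γ4 + 3/2*γ12 - 4/3*γ23


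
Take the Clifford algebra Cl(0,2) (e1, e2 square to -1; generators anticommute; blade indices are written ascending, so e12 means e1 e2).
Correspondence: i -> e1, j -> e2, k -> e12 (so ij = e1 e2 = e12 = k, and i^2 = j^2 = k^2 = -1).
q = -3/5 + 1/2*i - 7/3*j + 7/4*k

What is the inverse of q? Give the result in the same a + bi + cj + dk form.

In blades: q = -3/5 + 1/2*e1 - 7/3*e2 + 7/4*e12.
With qbar = -3/5 - 1/2*e1 + 7/3*e2 - 7/4*e12 (scalar fixed, mapped units negated), q qbar = 32821/3600 (the sum of squared coefficients), so q^-1 = qbar / (32821/3600) = -2160/32821 - 1800/32821*e1 + 8400/32821*e2 - 6300/32821*e12; translating back:
Answer: -2160/32821 - 1800/32821*i + 8400/32821*j - 6300/32821*k


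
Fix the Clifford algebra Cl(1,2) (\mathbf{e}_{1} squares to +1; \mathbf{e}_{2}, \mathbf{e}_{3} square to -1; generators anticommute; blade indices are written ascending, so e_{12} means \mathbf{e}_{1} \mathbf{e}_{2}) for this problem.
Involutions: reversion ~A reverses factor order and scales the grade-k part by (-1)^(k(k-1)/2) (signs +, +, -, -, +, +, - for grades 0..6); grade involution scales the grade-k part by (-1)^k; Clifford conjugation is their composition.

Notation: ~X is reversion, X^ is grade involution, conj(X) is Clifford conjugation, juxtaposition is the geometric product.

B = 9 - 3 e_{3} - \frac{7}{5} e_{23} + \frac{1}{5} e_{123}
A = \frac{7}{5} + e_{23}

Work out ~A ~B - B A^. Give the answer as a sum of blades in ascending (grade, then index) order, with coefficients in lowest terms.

first term: 14 - \frac{1}{5} e_{1} - 3 e_{2} - \frac{21}{5} e_{3} - \frac{176}{25} e_{23} - \frac{7}{25} e_{123}
second term: 14 - \frac{1}{5} e_{1} - 3 e_{2} - \frac{21}{5} e_{3} + \frac{176}{25} e_{23} + \frac{7}{25} e_{123}
Answer: -\frac{352}{25} e_{23} - \frac{14}{25} e_{123}


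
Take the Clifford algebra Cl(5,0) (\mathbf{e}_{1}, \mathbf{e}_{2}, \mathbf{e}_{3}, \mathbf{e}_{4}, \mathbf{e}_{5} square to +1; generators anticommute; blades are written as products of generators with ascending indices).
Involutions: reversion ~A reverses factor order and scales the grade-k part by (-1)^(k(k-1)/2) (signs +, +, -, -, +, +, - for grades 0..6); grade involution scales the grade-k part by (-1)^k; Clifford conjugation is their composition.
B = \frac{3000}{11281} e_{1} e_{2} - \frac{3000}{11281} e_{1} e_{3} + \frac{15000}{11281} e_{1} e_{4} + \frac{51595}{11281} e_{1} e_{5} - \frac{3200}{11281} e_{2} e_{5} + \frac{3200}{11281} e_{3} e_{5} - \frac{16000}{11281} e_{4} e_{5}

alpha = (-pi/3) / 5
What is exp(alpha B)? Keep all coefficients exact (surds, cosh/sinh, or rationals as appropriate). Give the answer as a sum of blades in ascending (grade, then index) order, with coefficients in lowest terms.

B^2 term by term: the squares give (\frac{3000}{11281})^2*(e_{1} e_{2})^2 + (-\frac{3000}{11281})^2*(e_{1} e_{3})^2 + (\frac{15000}{11281})^2*(e_{1} e_{4})^2 + (\frac{51595}{11281})^2*(e_{1} e_{5})^2 + (-\frac{3200}{11281})^2*(e_{2} e_{5})^2 + (\frac{3200}{11281})^2*(e_{3} e_{5})^2 + (-\frac{16000}{11281})^2*(e_{4} e_{5})^2 = \frac{9000000}{127260961}*(-1) + \frac{9000000}{127260961}*(-1) + \frac{225000000}{127260961}*(-1) + \frac{2662044025}{127260961}*(-1) + \frac{10240000}{127260961}*(-1) + \frac{10240000}{127260961}*(-1) + \frac{256000000}{127260961}*(-1) = -25 (each basis 2-blade squares to minus the product of its generators' squares); cross terms between blades sharing an index anticommute and cancel; the commuting (index-disjoint) pairs give grade-4 terms 2*c*c'*(blade product), which cancel blade by blade — e_{1} e_{2} e_{3} e_{5}: \frac{19200000}{127260961} - \frac{19200000}{127260961} = 0; e_{1} e_{2} e_{4} e_{5}: -\frac{96000000}{127260961} + \frac{96000000}{127260961} = 0; e_{1} e_{3} e_{4} e_{5}: \frac{96000000}{127260961} - \frac{96000000}{127260961} = 0 — confirming B is simple. So B^2 = -25.
B^2 = -25 — circular case — the even/odd split gives cos and sin: l = 5, alpha*l = - \frac{\pi}{3}, so exp(alpha B) = cos(- \frac{\pi}{3}) + (sin(- \frac{\pi}{3})/5)*B = \frac{1}{2} + (- \frac{\sqrt{3}}{10})*B.
Answer: \frac{1}{2} - \frac{300 \sqrt{3}}{11281} e_{1} e_{2} + \frac{300 \sqrt{3}}{11281} e_{1} e_{3} - \frac{1500 \sqrt{3}}{11281} e_{1} e_{4} - \frac{10319 \sqrt{3}}{22562} e_{1} e_{5} + \frac{320 \sqrt{3}}{11281} e_{2} e_{5} - \frac{320 \sqrt{3}}{11281} e_{3} e_{5} + \frac{1600 \sqrt{3}}{11281} e_{4} e_{5}


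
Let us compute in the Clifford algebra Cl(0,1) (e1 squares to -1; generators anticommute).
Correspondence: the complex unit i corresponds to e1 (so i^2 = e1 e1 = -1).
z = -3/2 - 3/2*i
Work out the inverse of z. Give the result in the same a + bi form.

In blades: z = -3/2 - 3/2*e1.
With qbar = -3/2 + 3/2*e1 (scalar fixed, mapped units negated), z qbar = 9/2 (the sum of squared coefficients), so z^-1 = qbar / (9/2) = -1/3 + 1/3*e1; translating back:
Answer: -1/3 + 1/3*i


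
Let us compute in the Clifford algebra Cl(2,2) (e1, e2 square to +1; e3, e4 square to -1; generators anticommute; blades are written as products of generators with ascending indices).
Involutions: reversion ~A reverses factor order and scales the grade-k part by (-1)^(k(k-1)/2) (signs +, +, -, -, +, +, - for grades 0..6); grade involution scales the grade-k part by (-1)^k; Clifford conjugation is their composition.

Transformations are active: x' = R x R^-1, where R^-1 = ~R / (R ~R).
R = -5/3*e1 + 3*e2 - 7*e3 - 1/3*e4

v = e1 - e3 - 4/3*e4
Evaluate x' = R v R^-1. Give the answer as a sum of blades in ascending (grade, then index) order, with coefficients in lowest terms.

~R = -5/3*e1 + 3*e2 - 7*e3 - 1/3*e4, and R ~R = -112/3, so R^-1 = ~R / (-112/3).
R v = -82/9 - 3*e1 e2 + 26/3*e1 e3 + 23/9*e1 e4 - 3*e2 e3 - 4*e2 e4 + 9*e3 e4
Answer: -457/252*e1 + 41/28*e2 - 29/12*e3 + 295/252*e4


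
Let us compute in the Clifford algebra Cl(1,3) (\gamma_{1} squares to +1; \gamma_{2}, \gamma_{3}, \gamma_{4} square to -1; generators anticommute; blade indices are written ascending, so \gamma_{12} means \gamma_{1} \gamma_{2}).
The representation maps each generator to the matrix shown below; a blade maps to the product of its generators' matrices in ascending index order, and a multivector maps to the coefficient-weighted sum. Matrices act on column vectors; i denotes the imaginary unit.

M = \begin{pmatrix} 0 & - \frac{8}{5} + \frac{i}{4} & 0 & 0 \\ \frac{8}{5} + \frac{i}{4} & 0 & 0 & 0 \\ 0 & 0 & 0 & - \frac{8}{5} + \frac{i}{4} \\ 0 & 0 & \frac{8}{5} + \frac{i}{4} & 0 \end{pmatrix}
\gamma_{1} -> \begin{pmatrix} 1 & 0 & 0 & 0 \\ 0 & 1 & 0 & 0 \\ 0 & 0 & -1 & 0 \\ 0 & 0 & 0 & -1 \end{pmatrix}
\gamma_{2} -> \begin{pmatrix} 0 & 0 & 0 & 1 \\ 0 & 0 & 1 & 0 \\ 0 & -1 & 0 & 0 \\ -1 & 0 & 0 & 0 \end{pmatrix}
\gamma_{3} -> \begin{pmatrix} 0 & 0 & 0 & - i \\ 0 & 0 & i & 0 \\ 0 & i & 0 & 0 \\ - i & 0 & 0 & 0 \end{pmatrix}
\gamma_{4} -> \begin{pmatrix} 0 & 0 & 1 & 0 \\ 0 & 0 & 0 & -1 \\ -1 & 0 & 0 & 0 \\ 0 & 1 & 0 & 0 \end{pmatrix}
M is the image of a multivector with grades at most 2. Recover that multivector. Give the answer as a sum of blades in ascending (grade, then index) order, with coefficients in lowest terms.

Method: the blade images are trace-orthogonal — tr(rho(e_A) rho(e_B)^-1) = 4 if A = B and 0 otherwise — and rho(e_A)^-1 = (e_A)^2 * rho(e_A) with (e_A)^2 = +1 or -1, so the coefficient of e_A in the preimage is (e_A)^2 * tr(M rho(e_A))/4.
Nonzero projections over blades of grade <= 2: \gamma_{24}: (\gamma_{24})^2 = -1, tr(M rho(\gamma_{24})) = \frac{32}{5}, coefficient -\frac{8}{5}; \gamma_{34}: (\gamma_{34})^2 = -1, tr(M rho(\gamma_{34})) = 1, coefficient -\frac{1}{4}. Every other blade of grade <= 2 projects to 0.
Answer: -\frac{8}{5} \gamma_{24} - \frac{1}{4} \gamma_{34}


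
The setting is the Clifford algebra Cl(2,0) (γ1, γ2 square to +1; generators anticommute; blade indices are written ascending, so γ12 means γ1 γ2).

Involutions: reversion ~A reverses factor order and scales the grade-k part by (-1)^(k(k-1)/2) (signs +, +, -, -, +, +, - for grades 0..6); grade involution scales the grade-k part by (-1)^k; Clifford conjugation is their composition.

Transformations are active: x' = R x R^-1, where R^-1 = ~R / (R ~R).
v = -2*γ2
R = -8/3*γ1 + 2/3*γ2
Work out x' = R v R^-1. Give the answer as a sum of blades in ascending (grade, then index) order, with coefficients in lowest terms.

~R = -8/3*γ1 + 2/3*γ2, and R ~R = 68/9, so R^-1 = ~R / (68/9).
R v = -4/3 + 16/3*γ12
Answer: 16/17*γ1 + 30/17*γ2


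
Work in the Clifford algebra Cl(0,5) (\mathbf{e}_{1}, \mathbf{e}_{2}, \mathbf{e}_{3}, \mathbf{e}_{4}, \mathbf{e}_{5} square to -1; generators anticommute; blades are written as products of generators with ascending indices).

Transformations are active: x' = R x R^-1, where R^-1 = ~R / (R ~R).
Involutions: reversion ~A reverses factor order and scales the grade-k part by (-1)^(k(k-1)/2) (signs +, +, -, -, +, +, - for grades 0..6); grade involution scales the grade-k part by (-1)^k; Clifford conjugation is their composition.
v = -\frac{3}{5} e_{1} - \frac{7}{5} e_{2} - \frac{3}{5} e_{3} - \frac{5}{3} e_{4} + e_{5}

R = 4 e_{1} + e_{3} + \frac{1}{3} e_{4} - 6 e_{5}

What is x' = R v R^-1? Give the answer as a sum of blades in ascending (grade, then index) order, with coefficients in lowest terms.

~R = 4 e_{1} + e_{3} + \frac{1}{3} e_{4} - 6 e_{5}, and R ~R = -\frac{478}{9}, so R^-1 = ~R / (-\frac{478}{9}).
R v = \frac{86}{9} - \frac{28}{5} e_{1} e_{2} - \frac{9}{5} e_{1} e_{3} - \frac{97}{15} e_{1} e_{4} + \frac{2}{5} e_{1} e_{5} + \frac{7}{5} e_{2} e_{3} + \frac{7}{15} e_{2} e_{4} - \frac{42}{5} e_{2} e_{5} - \frac{22}{15} e_{3} e_{4} - \frac{13}{5} e_{3} e_{5} - \frac{29}{3} e_{4} e_{5}
Answer: -\frac{1003}{1195} e_{1} + \frac{7}{5} e_{2} + \frac{287}{1195} e_{3} + \frac{1109}{717} e_{4} + \frac{277}{239} e_{5}


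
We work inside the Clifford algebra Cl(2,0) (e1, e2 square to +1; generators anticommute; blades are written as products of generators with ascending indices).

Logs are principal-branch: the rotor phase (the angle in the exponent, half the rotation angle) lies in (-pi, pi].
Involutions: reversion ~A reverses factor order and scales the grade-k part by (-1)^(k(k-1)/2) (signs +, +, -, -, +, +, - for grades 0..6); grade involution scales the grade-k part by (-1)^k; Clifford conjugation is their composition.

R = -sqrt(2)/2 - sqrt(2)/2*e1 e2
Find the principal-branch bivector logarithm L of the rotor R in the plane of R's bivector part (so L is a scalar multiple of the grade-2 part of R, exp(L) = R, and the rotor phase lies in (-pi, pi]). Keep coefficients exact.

The scalar part of R is -sqrt(2)/2, which pins the rotor phase on the principal branch; dividing the bivector part by the sine of that phase recovers the unit plane, and L is the phase times that plane.
Concretely: cos(phase) = -sqrt(2)/2 gives phase = ±3*pi/4, and since phase/sin(phase) is even the sign is immaterial: L = (phase/sin(phase)) * <R>_2 = (3*sqrt(2)*pi/4) * <R>_2.
Answer: -3*pi/4*e1 e2


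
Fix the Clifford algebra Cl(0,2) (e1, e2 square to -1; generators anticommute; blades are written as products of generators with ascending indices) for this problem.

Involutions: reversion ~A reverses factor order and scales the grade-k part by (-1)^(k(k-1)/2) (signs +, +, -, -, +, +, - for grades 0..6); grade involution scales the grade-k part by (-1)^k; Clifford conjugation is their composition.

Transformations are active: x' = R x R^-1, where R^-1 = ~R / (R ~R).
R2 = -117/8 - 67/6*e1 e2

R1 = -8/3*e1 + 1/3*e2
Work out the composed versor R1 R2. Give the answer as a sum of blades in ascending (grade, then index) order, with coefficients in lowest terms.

Distribute over the terms of R1 (each basis-blade product reordered to ascending indices, repeated generators contracted through their squares):
(-8/3*e1) R2 = 39*e1 - 268/9*e2
(1/3*e2) R2 = -67/18*e1 - 39/8*e2
Summing the partial products and collecting blades:
Answer: 635/18*e1 - 2495/72*e2


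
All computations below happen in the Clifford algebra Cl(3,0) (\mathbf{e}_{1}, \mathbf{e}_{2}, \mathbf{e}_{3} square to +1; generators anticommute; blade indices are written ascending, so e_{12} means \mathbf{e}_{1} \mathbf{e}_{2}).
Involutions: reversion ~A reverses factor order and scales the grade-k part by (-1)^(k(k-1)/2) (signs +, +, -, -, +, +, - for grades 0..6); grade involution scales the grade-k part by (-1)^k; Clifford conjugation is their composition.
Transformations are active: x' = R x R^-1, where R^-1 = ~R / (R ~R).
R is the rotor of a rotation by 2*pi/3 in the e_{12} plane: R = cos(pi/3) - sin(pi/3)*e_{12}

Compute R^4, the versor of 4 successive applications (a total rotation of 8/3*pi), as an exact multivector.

Half-angle bookkeeping: 4 applications in e_{12} add up to rotor phase 4*pi/3 = \frac{4 \pi}{3}, so R^4 = cos(\frac{4 \pi}{3}) - sin(\frac{4 \pi}{3})*e_{12}.
cos(\frac{4 \pi}{3}) = - \frac{1}{2} and sin(\frac{4 \pi}{3}) = - \frac{\sqrt{3}}{2}, so R^4 = -\frac{1}{2} + \frac{\sqrt{3}}{2} e_{12}. The net rotation is 2/3*pi (after discarding 1 full turn, each of which contributes a factor -1 to the rotor); the rotor keeps the half-angle phase exactly.
Answer: -\frac{1}{2} + \frac{\sqrt{3}}{2} e_{12}


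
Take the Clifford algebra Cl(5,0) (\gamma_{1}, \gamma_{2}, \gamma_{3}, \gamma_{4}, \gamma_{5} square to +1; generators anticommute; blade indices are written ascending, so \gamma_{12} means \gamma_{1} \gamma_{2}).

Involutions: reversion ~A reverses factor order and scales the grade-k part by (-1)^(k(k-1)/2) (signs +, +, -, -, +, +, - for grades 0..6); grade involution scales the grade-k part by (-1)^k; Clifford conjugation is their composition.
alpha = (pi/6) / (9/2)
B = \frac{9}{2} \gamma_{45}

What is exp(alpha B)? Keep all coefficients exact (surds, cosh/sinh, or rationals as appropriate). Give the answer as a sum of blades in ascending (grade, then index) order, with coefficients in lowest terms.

B^2 = (\frac{9}{2})^2*(\gamma_{45})^2 = \frac{81}{4}*(-1) = -\frac{81}{4} (a basis 2-blade squares to minus the product of its generators' squares).
B^2 = -\frac{81}{4} — since the square is negative, the closed form is circular: l = \frac{9}{2}, alpha*l = \frac{\pi}{6}, so exp(alpha B) = cos(\frac{\pi}{6}) + (sin(\frac{\pi}{6})/(\frac{9}{2}))*B = \frac{\sqrt{3}}{2} + (\frac{1}{9})*B.
Answer: \frac{\sqrt{3}}{2} + \frac{1}{2} \gamma_{45}


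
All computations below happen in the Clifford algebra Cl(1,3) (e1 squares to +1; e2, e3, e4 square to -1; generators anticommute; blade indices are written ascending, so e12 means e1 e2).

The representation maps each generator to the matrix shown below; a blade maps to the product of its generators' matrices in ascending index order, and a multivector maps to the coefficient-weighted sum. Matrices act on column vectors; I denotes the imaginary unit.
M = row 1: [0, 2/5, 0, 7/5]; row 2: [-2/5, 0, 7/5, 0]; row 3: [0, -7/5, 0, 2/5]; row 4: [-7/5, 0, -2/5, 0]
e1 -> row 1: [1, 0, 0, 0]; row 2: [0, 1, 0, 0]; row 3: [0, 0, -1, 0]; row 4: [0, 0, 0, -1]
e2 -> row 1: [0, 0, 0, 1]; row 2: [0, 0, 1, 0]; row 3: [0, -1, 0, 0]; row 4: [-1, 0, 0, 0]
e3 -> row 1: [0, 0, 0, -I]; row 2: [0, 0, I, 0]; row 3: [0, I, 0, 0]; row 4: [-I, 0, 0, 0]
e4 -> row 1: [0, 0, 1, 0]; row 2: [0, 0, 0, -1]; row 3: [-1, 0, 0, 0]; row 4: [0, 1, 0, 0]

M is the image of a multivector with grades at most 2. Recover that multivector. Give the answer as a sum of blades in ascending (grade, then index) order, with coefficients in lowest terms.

Method: the blade images are trace-orthogonal — tr(rho(e_A) rho(e_B)^-1) = 4 if A = B and 0 otherwise — and rho(e_A)^-1 = (e_A)^2 * rho(e_A) with (e_A)^2 = +1 or -1, so the coefficient of e_A in the preimage is (e_A)^2 * tr(M rho(e_A))/4.
Nonzero projections over blades of grade <= 2: e2: (e2)^2 = -1, tr(M rho(e2)) = -28/5, coefficient 7/5; e24: (e24)^2 = -1, tr(M rho(e24)) = -8/5, coefficient 2/5. Every other blade of grade <= 2 projects to 0.
Answer: 7/5*e2 + 2/5*e24


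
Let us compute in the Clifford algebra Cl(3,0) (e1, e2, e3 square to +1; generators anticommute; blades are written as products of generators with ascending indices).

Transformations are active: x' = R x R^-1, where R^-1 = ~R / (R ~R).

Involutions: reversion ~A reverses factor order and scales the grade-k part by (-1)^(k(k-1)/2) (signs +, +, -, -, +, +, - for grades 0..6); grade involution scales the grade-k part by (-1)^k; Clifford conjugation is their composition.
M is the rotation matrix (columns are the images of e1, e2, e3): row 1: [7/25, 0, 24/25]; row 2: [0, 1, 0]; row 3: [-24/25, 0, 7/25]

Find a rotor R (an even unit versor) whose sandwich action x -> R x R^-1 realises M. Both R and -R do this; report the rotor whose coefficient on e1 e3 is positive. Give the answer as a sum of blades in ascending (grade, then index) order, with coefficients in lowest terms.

Method: write R = a + b12*e1 e2 + b13*e1 e3 + b23*e2 e3 with a^2 + b12^2 + b13^2 + b23^2 = 1 (so R^-1 = ~R). Expanding the columns R e_j ~R gives tr M = 4a^2 - 1 and, from the antisymmetric part, M21 - M12 = -4a*b12, M13 - M31 = 4a*b13, M32 - M23 = -4a*b23.
Here tr M = 39/25, so a^2 = (1 + tr M)/4 = 16/25 and a = ±4/5. Taking a = 4/5: M21 - M12 = 0, M13 - M31 = 48/25, M32 - M23 = 0, giving b12 = 0, b13 = 3/5, b23 = 0, i.e. R = 4/5 + 3/5*e1 e3.
Its e1 e3 coefficient is already positive.
Answer: 4/5 + 3/5*e1 e3. Key observation: the double cover Spin(3) -> SO(3) sends R and -R to the same matrix (trace 39/25 here), so the stated sign of the e1 e3 coefficient is what selects one sheet.


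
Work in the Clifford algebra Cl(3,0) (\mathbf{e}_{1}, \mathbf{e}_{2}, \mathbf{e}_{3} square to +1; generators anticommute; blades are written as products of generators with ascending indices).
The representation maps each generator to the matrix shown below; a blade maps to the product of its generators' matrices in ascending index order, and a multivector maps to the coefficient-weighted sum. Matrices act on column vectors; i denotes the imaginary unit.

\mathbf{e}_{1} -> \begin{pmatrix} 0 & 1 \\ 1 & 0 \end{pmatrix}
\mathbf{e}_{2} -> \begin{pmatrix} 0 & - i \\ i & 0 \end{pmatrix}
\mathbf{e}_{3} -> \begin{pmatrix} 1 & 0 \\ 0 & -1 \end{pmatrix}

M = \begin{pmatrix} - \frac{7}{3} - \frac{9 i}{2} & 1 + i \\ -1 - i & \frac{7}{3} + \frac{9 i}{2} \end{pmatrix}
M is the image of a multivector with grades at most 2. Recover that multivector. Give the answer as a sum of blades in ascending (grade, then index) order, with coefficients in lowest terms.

Method: 1, rho(e_{1}), rho(e_{2}), rho(e_{3}) form a trace-orthogonal basis of the 2x2 complex matrices (tr(X Y) = 2 if X = Y, else 0), so M = m0*1 + m1*rho(e_{1}) + m2*rho(e_{2}) + m3*rho(e_{3}) with m0 = tr(M)/2 = 0, m1 = tr(M rho(e_{1}))/2 = 0, m2 = tr(M rho(e_{2}))/2 = -1 + i, m3 = tr(M rho(e_{3}))/2 = - \frac{7}{3} - \frac{9 i}{2}.
Multiplying table entries, the bivector images are rho(e_{1} e_{2}) = i*rho(e_{3}), rho(e_{1} e_{3}) = -i*rho(e_{2}), rho(e_{2} e_{3}) = i*rho(e_{1}); with real blade coefficients the real parts of m0..m3 are the coefficients of 1, e_{1}, e_{2}, e_{3} and the imaginary parts give the bivectors (e_{2} e_{3}: Im m1, e_{1} e_{3}: -Im m2, e_{1} e_{2}: Im m3).
Answer: -e_{2} - \frac{7}{3} e_{3} - \frac{9}{2} e_{1} e_{2} - e_{1} e_{3}


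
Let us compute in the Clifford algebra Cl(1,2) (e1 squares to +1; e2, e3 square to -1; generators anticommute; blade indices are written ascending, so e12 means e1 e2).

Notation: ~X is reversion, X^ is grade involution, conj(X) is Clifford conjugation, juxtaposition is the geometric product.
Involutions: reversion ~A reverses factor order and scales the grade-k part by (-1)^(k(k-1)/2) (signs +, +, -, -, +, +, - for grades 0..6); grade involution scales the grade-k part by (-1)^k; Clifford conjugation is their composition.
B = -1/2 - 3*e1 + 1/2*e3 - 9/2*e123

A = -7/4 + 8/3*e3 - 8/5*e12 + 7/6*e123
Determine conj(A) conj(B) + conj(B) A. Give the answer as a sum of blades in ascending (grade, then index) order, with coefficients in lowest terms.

first term: 115/24 - 21/4*e1 - 24/5*e2 - 599/120*e3 - 733/60*e12 + 8*e13 + 7/2*e23 + 779/120*e123
second term: 179/24 - 21/4*e1 - 24/5*e2 + 809/120*e3 + 803/60*e12 + 8*e13 + 7/2*e23 + 971/120*e123
Answer: 49/4 - 21/2*e1 - 48/5*e2 + 7/4*e3 + 7/6*e12 + 16*e13 + 7*e23 + 175/12*e123


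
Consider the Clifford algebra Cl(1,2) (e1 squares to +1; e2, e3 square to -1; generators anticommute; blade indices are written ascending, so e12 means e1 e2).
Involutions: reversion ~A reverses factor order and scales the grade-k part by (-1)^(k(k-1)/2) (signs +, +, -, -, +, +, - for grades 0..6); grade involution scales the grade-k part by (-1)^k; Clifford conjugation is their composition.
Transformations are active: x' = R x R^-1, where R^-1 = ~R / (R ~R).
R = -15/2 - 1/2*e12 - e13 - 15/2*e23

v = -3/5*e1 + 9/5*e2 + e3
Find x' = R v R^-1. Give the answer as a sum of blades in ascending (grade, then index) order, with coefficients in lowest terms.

~R = -15/2 + 1/2*e12 + e13 + 15/2*e23, and R ~R = 445/4, so R^-1 = ~R / (445/4).
R v = 32/5*e1 - 63/10*e2 - 108/5*e3 + 29/5*e123
Answer: -93/89*e1 - 2347/2225*e2 + 4371/2225*e3


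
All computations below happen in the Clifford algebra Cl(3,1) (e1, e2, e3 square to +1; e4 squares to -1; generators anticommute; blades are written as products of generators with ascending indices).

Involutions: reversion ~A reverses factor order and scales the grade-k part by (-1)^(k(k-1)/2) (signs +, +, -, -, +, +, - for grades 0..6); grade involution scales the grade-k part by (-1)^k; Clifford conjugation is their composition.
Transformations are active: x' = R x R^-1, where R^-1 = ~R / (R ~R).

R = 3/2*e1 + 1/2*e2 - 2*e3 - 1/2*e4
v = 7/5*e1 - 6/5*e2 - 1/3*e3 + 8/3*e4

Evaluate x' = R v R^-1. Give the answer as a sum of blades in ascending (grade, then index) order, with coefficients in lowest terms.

~R = 3/2*e1 + 1/2*e2 - 2*e3 - 1/2*e4, and R ~R = 25/4, so R^-1 = ~R / (25/4).
R v = 7/2 - 5/2*e1 e2 + 23/10*e1 e3 + 47/10*e1 e4 - 77/30*e2 e3 + 11/15*e2 e4 - 11/2*e3 e4
Answer: 7/25*e1 + 44/25*e2 - 143/75*e3 - 242/75*e4


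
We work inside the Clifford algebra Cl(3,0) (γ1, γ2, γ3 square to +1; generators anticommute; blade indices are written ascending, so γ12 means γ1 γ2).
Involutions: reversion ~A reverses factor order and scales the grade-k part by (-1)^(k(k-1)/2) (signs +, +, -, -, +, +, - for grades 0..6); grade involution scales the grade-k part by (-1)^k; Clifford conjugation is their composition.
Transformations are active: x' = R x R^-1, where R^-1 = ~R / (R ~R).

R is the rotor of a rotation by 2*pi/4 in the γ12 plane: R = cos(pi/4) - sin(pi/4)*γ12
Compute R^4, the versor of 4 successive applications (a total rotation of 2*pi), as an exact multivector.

Half-angle bookkeeping: 4 applications in γ12 add up to rotor phase 4*pi/4 = pi, so R^4 = cos(pi) - sin(pi)*γ12.
cos(pi) = -1 and sin(pi) = 0, so R^4 = -1. The total rotation 2*pi is 1 full turn, so every vector returns to itself, yet the rotor is -1, on the OTHER sheet of the double cover (an odd number of 2*pi turns).
Answer: -1


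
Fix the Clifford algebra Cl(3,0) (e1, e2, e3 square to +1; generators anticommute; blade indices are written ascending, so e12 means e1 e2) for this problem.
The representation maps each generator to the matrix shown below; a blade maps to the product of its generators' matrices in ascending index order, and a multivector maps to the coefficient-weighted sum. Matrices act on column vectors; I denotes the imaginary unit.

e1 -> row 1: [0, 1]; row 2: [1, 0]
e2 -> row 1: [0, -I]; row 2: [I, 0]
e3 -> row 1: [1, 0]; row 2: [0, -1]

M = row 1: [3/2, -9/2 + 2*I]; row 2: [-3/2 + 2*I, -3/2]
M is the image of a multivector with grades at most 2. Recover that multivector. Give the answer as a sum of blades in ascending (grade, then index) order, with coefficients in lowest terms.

Method: 1, rho(e1), rho(e2), rho(e3) form a trace-orthogonal basis of the 2x2 complex matrices (tr(X Y) = 2 if X = Y, else 0), so M = m0*1 + m1*rho(e1) + m2*rho(e2) + m3*rho(e3) with m0 = tr(M)/2 = 0, m1 = tr(M rho(e1))/2 = -3 + 2*I, m2 = tr(M rho(e2))/2 = -3*I/2, m3 = tr(M rho(e3))/2 = 3/2.
Multiplying table entries, the bivector images are rho(e12) = I*rho(e3), rho(e13) = -I*rho(e2), rho(e23) = I*rho(e1); with real blade coefficients the real parts of m0..m3 are the coefficients of 1, e1, e2, e3 and the imaginary parts give the bivectors (e23: Im m1, e13: -Im m2, e12: Im m3).
Answer: -3*e1 + 3/2*e3 + 3/2*e13 + 2*e23


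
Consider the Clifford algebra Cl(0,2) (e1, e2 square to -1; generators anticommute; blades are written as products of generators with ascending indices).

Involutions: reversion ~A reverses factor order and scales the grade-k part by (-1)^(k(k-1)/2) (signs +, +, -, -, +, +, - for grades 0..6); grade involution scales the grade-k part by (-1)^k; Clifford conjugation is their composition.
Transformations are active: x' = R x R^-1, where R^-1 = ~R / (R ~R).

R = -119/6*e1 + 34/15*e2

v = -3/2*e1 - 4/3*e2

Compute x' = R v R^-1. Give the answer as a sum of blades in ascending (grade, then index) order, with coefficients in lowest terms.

~R = -119/6*e1 + 34/15*e2, and R ~R = -358649/900, so R^-1 = ~R / (-358649/900).
R v = -4811/180 + 1343/45*e1 e2
Answer: -8641/7446*e1 + 2032/1241*e2


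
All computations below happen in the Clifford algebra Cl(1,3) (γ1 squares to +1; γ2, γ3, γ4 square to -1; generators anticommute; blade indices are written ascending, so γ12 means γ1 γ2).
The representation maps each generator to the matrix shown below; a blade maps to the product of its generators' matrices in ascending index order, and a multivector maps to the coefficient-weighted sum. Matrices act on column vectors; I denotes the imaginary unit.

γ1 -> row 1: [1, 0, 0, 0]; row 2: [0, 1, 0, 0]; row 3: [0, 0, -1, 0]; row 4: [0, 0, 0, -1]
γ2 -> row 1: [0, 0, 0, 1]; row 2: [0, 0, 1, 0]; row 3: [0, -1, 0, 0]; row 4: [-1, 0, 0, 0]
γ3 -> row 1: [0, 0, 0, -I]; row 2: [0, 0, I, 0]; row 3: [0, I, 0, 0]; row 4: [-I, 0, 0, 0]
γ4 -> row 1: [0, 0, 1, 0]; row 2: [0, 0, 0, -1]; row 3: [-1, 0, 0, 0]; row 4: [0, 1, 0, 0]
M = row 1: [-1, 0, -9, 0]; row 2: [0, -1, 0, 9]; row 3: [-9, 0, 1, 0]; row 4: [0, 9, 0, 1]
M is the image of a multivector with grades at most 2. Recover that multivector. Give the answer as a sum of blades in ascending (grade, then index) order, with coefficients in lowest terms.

Method: the blade images are trace-orthogonal — tr(rho(e_A) rho(e_B)^-1) = 4 if A = B and 0 otherwise — and rho(e_A)^-1 = (e_A)^2 * rho(e_A) with (e_A)^2 = +1 or -1, so the coefficient of e_A in the preimage is (e_A)^2 * tr(M rho(e_A))/4.
Nonzero projections over blades of grade <= 2: γ1: (γ1)^2 = +1, tr(M rho(γ1)) = -4, coefficient -1; γ14: (γ14)^2 = +1, tr(M rho(γ14)) = -36, coefficient -9. Every other blade of grade <= 2 projects to 0.
Answer: -γ1 - 9*γ14
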